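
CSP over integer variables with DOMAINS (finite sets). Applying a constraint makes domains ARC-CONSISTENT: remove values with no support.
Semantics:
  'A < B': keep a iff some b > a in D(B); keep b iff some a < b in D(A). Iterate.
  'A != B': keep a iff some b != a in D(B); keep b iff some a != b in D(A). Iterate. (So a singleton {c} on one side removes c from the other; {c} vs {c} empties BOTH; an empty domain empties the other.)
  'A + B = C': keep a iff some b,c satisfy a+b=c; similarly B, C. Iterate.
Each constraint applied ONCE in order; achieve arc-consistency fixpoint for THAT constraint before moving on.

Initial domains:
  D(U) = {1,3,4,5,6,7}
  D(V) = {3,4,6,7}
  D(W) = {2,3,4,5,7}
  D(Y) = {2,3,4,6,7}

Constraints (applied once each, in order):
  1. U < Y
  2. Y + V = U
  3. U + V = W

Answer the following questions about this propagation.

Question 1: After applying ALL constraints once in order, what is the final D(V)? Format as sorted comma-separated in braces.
Answer: {}

Derivation:
Constraint 1 (U < Y) on D(U)={1,3,4,5,6,7} D(Y)={2,3,4,6,7}: U {1,3,4,5,6,7}->{1,3,4,5,6}
Constraint 2 (Y + V = U) on D(Y)={2,3,4,6,7} D(V)={3,4,6,7} D(U)={1,3,4,5,6}: Y {2,3,4,6,7}->{2,3}; V {3,4,6,7}->{3,4}; U {1,3,4,5,6}->{5,6}
Constraint 3 (U + V = W) on D(U)={5,6} D(V)={3,4} D(W)={2,3,4,5,7}: U {5,6}->{}; V {3,4}->{}; W {2,3,4,5,7}->{}
So after all 3 constraints: D(V) = {}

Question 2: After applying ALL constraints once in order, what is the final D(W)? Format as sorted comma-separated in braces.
Answer: {}

Derivation:
Constraint 1 (U < Y) on D(U)={1,3,4,5,6,7} D(Y)={2,3,4,6,7}: U {1,3,4,5,6,7}->{1,3,4,5,6}
Constraint 2 (Y + V = U) on D(Y)={2,3,4,6,7} D(V)={3,4,6,7} D(U)={1,3,4,5,6}: Y {2,3,4,6,7}->{2,3}; V {3,4,6,7}->{3,4}; U {1,3,4,5,6}->{5,6}
Constraint 3 (U + V = W) on D(U)={5,6} D(V)={3,4} D(W)={2,3,4,5,7}: U {5,6}->{}; V {3,4}->{}; W {2,3,4,5,7}->{}
So after all 3 constraints: D(W) = {}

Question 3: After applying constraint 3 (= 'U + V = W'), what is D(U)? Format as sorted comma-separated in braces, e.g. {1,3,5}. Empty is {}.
Answer: {}

Derivation:
Constraint 1 (U < Y) on D(U)={1,3,4,5,6,7} D(Y)={2,3,4,6,7}: U {1,3,4,5,6,7}->{1,3,4,5,6}
Constraint 2 (Y + V = U) on D(Y)={2,3,4,6,7} D(V)={3,4,6,7} D(U)={1,3,4,5,6}: Y {2,3,4,6,7}->{2,3}; V {3,4,6,7}->{3,4}; U {1,3,4,5,6}->{5,6}
Constraint 3 (U + V = W) on D(U)={5,6} D(V)={3,4} D(W)={2,3,4,5,7}: U {5,6}->{}; V {3,4}->{}; W {2,3,4,5,7}->{}
So after constraint 3: D(U) = {}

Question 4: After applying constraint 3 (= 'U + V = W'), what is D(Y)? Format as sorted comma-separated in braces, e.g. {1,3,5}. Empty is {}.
Constraint 1 (U < Y) on D(U)={1,3,4,5,6,7} D(Y)={2,3,4,6,7}: U {1,3,4,5,6,7}->{1,3,4,5,6}
Constraint 2 (Y + V = U) on D(Y)={2,3,4,6,7} D(V)={3,4,6,7} D(U)={1,3,4,5,6}: Y {2,3,4,6,7}->{2,3}; V {3,4,6,7}->{3,4}; U {1,3,4,5,6}->{5,6}
Constraint 3 (U + V = W) on D(U)={5,6} D(V)={3,4} D(W)={2,3,4,5,7}: U {5,6}->{}; V {3,4}->{}; W {2,3,4,5,7}->{}
So after constraint 3: D(Y) = {2,3}

Answer: {2,3}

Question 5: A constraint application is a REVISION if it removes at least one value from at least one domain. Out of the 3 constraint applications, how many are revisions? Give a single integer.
Answer: 3

Derivation:
Constraint 1 (U < Y) on D(U)={1,3,4,5,6,7} D(Y)={2,3,4,6,7}: U {1,3,4,5,6,7}->{1,3,4,5,6} => REVISION
Constraint 2 (Y + V = U) on D(Y)={2,3,4,6,7} D(V)={3,4,6,7} D(U)={1,3,4,5,6}: Y {2,3,4,6,7}->{2,3}; V {3,4,6,7}->{3,4}; U {1,3,4,5,6}->{5,6} => REVISION
Constraint 3 (U + V = W) on D(U)={5,6} D(V)={3,4} D(W)={2,3,4,5,7}: U {5,6}->{}; V {3,4}->{}; W {2,3,4,5,7}->{} => REVISION
Total revisions = 3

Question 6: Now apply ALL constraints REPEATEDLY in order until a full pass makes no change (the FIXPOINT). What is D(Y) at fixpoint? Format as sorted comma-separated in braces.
Answer: {}

Derivation:
pass 0 (initial): D(Y)={2,3,4,6,7}
pass 1: U {1,3,4,5,6,7}->{}; V {3,4,6,7}->{}; W {2,3,4,5,7}->{}; Y {2,3,4,6,7}->{2,3}
pass 2: Y {2,3}->{}
pass 3: no change
Fixpoint after 3 passes: D(Y) = {}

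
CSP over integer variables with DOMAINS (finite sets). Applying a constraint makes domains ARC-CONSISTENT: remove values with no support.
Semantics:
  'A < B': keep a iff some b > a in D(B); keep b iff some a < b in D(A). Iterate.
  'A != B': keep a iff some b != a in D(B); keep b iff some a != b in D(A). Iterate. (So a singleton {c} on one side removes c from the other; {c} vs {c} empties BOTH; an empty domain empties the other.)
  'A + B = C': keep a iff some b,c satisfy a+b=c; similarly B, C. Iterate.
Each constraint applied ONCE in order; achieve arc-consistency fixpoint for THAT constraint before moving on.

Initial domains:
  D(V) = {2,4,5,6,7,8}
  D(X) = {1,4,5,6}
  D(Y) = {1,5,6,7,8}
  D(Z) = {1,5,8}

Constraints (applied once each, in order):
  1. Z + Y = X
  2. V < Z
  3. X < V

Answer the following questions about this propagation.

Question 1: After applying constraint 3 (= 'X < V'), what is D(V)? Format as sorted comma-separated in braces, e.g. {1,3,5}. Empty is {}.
Constraint 1 (Z + Y = X) on D(Z)={1,5,8} D(Y)={1,5,6,7,8} D(X)={1,4,5,6}: Z {1,5,8}->{1,5}; Y {1,5,6,7,8}->{1,5}; X {1,4,5,6}->{6}
Constraint 2 (V < Z) on D(V)={2,4,5,6,7,8} D(Z)={1,5}: V {2,4,5,6,7,8}->{2,4}; Z {1,5}->{5}
Constraint 3 (X < V) on D(X)={6} D(V)={2,4}: X {6}->{}; V {2,4}->{}
So after constraint 3: D(V) = {}

Answer: {}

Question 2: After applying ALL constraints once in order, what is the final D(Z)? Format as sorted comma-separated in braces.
Answer: {5}

Derivation:
Constraint 1 (Z + Y = X) on D(Z)={1,5,8} D(Y)={1,5,6,7,8} D(X)={1,4,5,6}: Z {1,5,8}->{1,5}; Y {1,5,6,7,8}->{1,5}; X {1,4,5,6}->{6}
Constraint 2 (V < Z) on D(V)={2,4,5,6,7,8} D(Z)={1,5}: V {2,4,5,6,7,8}->{2,4}; Z {1,5}->{5}
Constraint 3 (X < V) on D(X)={6} D(V)={2,4}: X {6}->{}; V {2,4}->{}
So after all 3 constraints: D(Z) = {5}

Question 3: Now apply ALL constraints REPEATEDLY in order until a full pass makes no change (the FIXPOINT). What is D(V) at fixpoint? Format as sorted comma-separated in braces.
pass 0 (initial): D(V)={2,4,5,6,7,8}
pass 1: V {2,4,5,6,7,8}->{}; X {1,4,5,6}->{}; Y {1,5,6,7,8}->{1,5}; Z {1,5,8}->{5}
pass 2: Y {1,5}->{}; Z {5}->{}
pass 3: no change
Fixpoint after 3 passes: D(V) = {}

Answer: {}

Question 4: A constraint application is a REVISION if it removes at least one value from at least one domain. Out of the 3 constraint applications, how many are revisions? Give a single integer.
Answer: 3

Derivation:
Constraint 1 (Z + Y = X) on D(Z)={1,5,8} D(Y)={1,5,6,7,8} D(X)={1,4,5,6}: Z {1,5,8}->{1,5}; Y {1,5,6,7,8}->{1,5}; X {1,4,5,6}->{6} => REVISION
Constraint 2 (V < Z) on D(V)={2,4,5,6,7,8} D(Z)={1,5}: V {2,4,5,6,7,8}->{2,4}; Z {1,5}->{5} => REVISION
Constraint 3 (X < V) on D(X)={6} D(V)={2,4}: X {6}->{}; V {2,4}->{} => REVISION
Total revisions = 3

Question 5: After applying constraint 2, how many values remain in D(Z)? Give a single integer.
Answer: 1

Derivation:
Constraint 1 (Z + Y = X) on D(Z)={1,5,8} D(Y)={1,5,6,7,8} D(X)={1,4,5,6}: Z {1,5,8}->{1,5}; Y {1,5,6,7,8}->{1,5}; X {1,4,5,6}->{6}
Constraint 2 (V < Z) on D(V)={2,4,5,6,7,8} D(Z)={1,5}: V {2,4,5,6,7,8}->{2,4}; Z {1,5}->{5}
So after constraint 2: D(Z)={5}, size = 1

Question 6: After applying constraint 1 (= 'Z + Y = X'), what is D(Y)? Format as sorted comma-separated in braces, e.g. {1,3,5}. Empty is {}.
Constraint 1 (Z + Y = X) on D(Z)={1,5,8} D(Y)={1,5,6,7,8} D(X)={1,4,5,6}: Z {1,5,8}->{1,5}; Y {1,5,6,7,8}->{1,5}; X {1,4,5,6}->{6}
So after constraint 1: D(Y) = {1,5}

Answer: {1,5}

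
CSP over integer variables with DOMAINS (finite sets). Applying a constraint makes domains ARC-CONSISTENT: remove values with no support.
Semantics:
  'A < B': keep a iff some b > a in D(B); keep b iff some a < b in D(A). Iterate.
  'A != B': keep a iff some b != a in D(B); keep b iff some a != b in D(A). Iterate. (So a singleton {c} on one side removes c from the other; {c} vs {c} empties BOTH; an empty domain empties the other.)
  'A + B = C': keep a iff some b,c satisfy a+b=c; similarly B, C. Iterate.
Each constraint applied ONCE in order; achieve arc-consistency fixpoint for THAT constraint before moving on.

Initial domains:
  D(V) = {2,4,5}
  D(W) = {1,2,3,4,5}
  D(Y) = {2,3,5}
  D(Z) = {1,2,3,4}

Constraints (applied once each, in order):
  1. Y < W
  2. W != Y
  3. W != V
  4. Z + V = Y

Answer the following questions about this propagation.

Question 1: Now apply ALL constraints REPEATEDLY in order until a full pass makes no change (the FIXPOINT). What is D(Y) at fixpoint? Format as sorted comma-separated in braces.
pass 0 (initial): D(Y)={2,3,5}
pass 1: V {2,4,5}->{2}; W {1,2,3,4,5}->{3,4,5}; Y {2,3,5}->{3}; Z {1,2,3,4}->{1}
pass 2: W {3,4,5}->{4,5}
pass 3: no change
Fixpoint after 3 passes: D(Y) = {3}

Answer: {3}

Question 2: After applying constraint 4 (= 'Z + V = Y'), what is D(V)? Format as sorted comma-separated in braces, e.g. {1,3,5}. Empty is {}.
Answer: {2}

Derivation:
Constraint 1 (Y < W) on D(Y)={2,3,5} D(W)={1,2,3,4,5}: Y {2,3,5}->{2,3}; W {1,2,3,4,5}->{3,4,5}
Constraint 2 (W != Y) on D(W)={3,4,5} D(Y)={2,3}: no change
Constraint 3 (W != V) on D(W)={3,4,5} D(V)={2,4,5}: no change
Constraint 4 (Z + V = Y) on D(Z)={1,2,3,4} D(V)={2,4,5} D(Y)={2,3}: Z {1,2,3,4}->{1}; V {2,4,5}->{2}; Y {2,3}->{3}
So after constraint 4: D(V) = {2}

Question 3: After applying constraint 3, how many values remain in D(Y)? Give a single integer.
Answer: 2

Derivation:
Constraint 1 (Y < W) on D(Y)={2,3,5} D(W)={1,2,3,4,5}: Y {2,3,5}->{2,3}; W {1,2,3,4,5}->{3,4,5}
Constraint 2 (W != Y) on D(W)={3,4,5} D(Y)={2,3}: no change
Constraint 3 (W != V) on D(W)={3,4,5} D(V)={2,4,5}: no change
So after constraint 3: D(Y)={2,3}, size = 2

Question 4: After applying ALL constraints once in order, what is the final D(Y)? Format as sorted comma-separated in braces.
Constraint 1 (Y < W) on D(Y)={2,3,5} D(W)={1,2,3,4,5}: Y {2,3,5}->{2,3}; W {1,2,3,4,5}->{3,4,5}
Constraint 2 (W != Y) on D(W)={3,4,5} D(Y)={2,3}: no change
Constraint 3 (W != V) on D(W)={3,4,5} D(V)={2,4,5}: no change
Constraint 4 (Z + V = Y) on D(Z)={1,2,3,4} D(V)={2,4,5} D(Y)={2,3}: Z {1,2,3,4}->{1}; V {2,4,5}->{2}; Y {2,3}->{3}
So after all 4 constraints: D(Y) = {3}

Answer: {3}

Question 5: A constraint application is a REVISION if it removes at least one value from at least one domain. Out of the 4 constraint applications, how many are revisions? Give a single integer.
Answer: 2

Derivation:
Constraint 1 (Y < W) on D(Y)={2,3,5} D(W)={1,2,3,4,5}: Y {2,3,5}->{2,3}; W {1,2,3,4,5}->{3,4,5} => REVISION
Constraint 2 (W != Y) on D(W)={3,4,5} D(Y)={2,3}: no change => not a revision
Constraint 3 (W != V) on D(W)={3,4,5} D(V)={2,4,5}: no change => not a revision
Constraint 4 (Z + V = Y) on D(Z)={1,2,3,4} D(V)={2,4,5} D(Y)={2,3}: Z {1,2,3,4}->{1}; V {2,4,5}->{2}; Y {2,3}->{3} => REVISION
Total revisions = 2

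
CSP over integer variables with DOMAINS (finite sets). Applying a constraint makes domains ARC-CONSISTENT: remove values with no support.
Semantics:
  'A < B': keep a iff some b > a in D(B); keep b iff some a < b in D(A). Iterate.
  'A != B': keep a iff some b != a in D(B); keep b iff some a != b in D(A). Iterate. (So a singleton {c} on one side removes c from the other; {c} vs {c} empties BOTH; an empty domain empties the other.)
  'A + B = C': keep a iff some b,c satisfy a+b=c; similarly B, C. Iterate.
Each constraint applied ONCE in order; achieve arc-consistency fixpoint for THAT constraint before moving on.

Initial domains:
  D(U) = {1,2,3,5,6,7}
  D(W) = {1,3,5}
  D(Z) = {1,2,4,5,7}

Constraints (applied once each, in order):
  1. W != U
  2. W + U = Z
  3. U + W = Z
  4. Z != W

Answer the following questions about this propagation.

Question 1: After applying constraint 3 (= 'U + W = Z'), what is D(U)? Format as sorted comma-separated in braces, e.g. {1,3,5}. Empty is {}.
Constraint 1 (W != U) on D(W)={1,3,5} D(U)={1,2,3,5,6,7}: no change
Constraint 2 (W + U = Z) on D(W)={1,3,5} D(U)={1,2,3,5,6,7} D(Z)={1,2,4,5,7}: U {1,2,3,5,6,7}->{1,2,3,6}; Z {1,2,4,5,7}->{2,4,5,7}
Constraint 3 (U + W = Z) on D(U)={1,2,3,6} D(W)={1,3,5} D(Z)={2,4,5,7}: no change
So after constraint 3: D(U) = {1,2,3,6}

Answer: {1,2,3,6}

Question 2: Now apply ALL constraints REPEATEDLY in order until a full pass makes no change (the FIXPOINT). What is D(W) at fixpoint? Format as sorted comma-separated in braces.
Answer: {1,3,5}

Derivation:
pass 0 (initial): D(W)={1,3,5}
pass 1: U {1,2,3,5,6,7}->{1,2,3,6}; Z {1,2,4,5,7}->{2,4,5,7}
pass 2: no change
Fixpoint after 2 passes: D(W) = {1,3,5}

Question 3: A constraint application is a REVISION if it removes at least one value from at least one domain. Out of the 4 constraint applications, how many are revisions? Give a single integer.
Answer: 1

Derivation:
Constraint 1 (W != U) on D(W)={1,3,5} D(U)={1,2,3,5,6,7}: no change => not a revision
Constraint 2 (W + U = Z) on D(W)={1,3,5} D(U)={1,2,3,5,6,7} D(Z)={1,2,4,5,7}: U {1,2,3,5,6,7}->{1,2,3,6}; Z {1,2,4,5,7}->{2,4,5,7} => REVISION
Constraint 3 (U + W = Z) on D(U)={1,2,3,6} D(W)={1,3,5} D(Z)={2,4,5,7}: no change => not a revision
Constraint 4 (Z != W) on D(Z)={2,4,5,7} D(W)={1,3,5}: no change => not a revision
Total revisions = 1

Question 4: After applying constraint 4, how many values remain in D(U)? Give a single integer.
Answer: 4

Derivation:
Constraint 1 (W != U) on D(W)={1,3,5} D(U)={1,2,3,5,6,7}: no change
Constraint 2 (W + U = Z) on D(W)={1,3,5} D(U)={1,2,3,5,6,7} D(Z)={1,2,4,5,7}: U {1,2,3,5,6,7}->{1,2,3,6}; Z {1,2,4,5,7}->{2,4,5,7}
Constraint 3 (U + W = Z) on D(U)={1,2,3,6} D(W)={1,3,5} D(Z)={2,4,5,7}: no change
Constraint 4 (Z != W) on D(Z)={2,4,5,7} D(W)={1,3,5}: no change
So after constraint 4: D(U)={1,2,3,6}, size = 4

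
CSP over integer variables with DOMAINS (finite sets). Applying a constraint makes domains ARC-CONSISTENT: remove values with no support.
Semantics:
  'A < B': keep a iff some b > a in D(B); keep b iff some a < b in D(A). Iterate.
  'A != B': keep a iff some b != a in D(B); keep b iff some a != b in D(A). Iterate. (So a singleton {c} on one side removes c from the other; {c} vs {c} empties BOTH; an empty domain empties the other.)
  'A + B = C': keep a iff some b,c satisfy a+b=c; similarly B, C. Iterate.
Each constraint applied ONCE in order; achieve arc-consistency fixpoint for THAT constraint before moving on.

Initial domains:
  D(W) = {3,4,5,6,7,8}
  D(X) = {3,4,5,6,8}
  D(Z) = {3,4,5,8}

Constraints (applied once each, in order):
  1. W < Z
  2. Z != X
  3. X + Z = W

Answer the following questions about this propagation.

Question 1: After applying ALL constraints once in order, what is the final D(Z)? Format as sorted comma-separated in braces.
Answer: {4}

Derivation:
Constraint 1 (W < Z) on D(W)={3,4,5,6,7,8} D(Z)={3,4,5,8}: W {3,4,5,6,7,8}->{3,4,5,6,7}; Z {3,4,5,8}->{4,5,8}
Constraint 2 (Z != X) on D(Z)={4,5,8} D(X)={3,4,5,6,8}: no change
Constraint 3 (X + Z = W) on D(X)={3,4,5,6,8} D(Z)={4,5,8} D(W)={3,4,5,6,7}: X {3,4,5,6,8}->{3}; Z {4,5,8}->{4}; W {3,4,5,6,7}->{7}
So after all 3 constraints: D(Z) = {4}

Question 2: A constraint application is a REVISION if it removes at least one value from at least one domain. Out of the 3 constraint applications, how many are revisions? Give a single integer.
Answer: 2

Derivation:
Constraint 1 (W < Z) on D(W)={3,4,5,6,7,8} D(Z)={3,4,5,8}: W {3,4,5,6,7,8}->{3,4,5,6,7}; Z {3,4,5,8}->{4,5,8} => REVISION
Constraint 2 (Z != X) on D(Z)={4,5,8} D(X)={3,4,5,6,8}: no change => not a revision
Constraint 3 (X + Z = W) on D(X)={3,4,5,6,8} D(Z)={4,5,8} D(W)={3,4,5,6,7}: X {3,4,5,6,8}->{3}; Z {4,5,8}->{4}; W {3,4,5,6,7}->{7} => REVISION
Total revisions = 2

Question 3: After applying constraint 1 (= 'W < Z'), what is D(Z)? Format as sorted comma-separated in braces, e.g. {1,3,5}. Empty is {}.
Constraint 1 (W < Z) on D(W)={3,4,5,6,7,8} D(Z)={3,4,5,8}: W {3,4,5,6,7,8}->{3,4,5,6,7}; Z {3,4,5,8}->{4,5,8}
So after constraint 1: D(Z) = {4,5,8}

Answer: {4,5,8}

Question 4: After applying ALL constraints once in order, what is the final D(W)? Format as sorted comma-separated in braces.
Constraint 1 (W < Z) on D(W)={3,4,5,6,7,8} D(Z)={3,4,5,8}: W {3,4,5,6,7,8}->{3,4,5,6,7}; Z {3,4,5,8}->{4,5,8}
Constraint 2 (Z != X) on D(Z)={4,5,8} D(X)={3,4,5,6,8}: no change
Constraint 3 (X + Z = W) on D(X)={3,4,5,6,8} D(Z)={4,5,8} D(W)={3,4,5,6,7}: X {3,4,5,6,8}->{3}; Z {4,5,8}->{4}; W {3,4,5,6,7}->{7}
So after all 3 constraints: D(W) = {7}

Answer: {7}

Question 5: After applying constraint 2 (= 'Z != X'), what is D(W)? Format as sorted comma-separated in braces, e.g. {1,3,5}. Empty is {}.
Answer: {3,4,5,6,7}

Derivation:
Constraint 1 (W < Z) on D(W)={3,4,5,6,7,8} D(Z)={3,4,5,8}: W {3,4,5,6,7,8}->{3,4,5,6,7}; Z {3,4,5,8}->{4,5,8}
Constraint 2 (Z != X) on D(Z)={4,5,8} D(X)={3,4,5,6,8}: no change
So after constraint 2: D(W) = {3,4,5,6,7}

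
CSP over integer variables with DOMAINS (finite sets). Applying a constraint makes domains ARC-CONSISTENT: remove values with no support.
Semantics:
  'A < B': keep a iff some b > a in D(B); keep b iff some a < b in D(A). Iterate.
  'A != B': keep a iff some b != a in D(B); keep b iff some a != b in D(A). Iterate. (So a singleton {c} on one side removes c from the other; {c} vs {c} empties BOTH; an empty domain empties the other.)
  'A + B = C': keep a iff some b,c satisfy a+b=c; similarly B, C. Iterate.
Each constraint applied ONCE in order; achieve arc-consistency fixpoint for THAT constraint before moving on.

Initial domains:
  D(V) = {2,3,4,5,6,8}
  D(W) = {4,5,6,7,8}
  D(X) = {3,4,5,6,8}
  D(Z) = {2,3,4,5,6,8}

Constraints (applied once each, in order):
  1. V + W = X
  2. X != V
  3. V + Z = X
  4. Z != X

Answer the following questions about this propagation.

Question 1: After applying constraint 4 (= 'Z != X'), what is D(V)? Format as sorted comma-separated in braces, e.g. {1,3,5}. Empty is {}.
Answer: {2,3,4}

Derivation:
Constraint 1 (V + W = X) on D(V)={2,3,4,5,6,8} D(W)={4,5,6,7,8} D(X)={3,4,5,6,8}: V {2,3,4,5,6,8}->{2,3,4}; W {4,5,6,7,8}->{4,5,6}; X {3,4,5,6,8}->{6,8}
Constraint 2 (X != V) on D(X)={6,8} D(V)={2,3,4}: no change
Constraint 3 (V + Z = X) on D(V)={2,3,4} D(Z)={2,3,4,5,6,8} D(X)={6,8}: Z {2,3,4,5,6,8}->{2,3,4,5,6}
Constraint 4 (Z != X) on D(Z)={2,3,4,5,6} D(X)={6,8}: no change
So after constraint 4: D(V) = {2,3,4}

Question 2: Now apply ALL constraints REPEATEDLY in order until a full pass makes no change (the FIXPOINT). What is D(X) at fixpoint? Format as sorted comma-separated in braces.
Answer: {6,8}

Derivation:
pass 0 (initial): D(X)={3,4,5,6,8}
pass 1: V {2,3,4,5,6,8}->{2,3,4}; W {4,5,6,7,8}->{4,5,6}; X {3,4,5,6,8}->{6,8}; Z {2,3,4,5,6,8}->{2,3,4,5,6}
pass 2: no change
Fixpoint after 2 passes: D(X) = {6,8}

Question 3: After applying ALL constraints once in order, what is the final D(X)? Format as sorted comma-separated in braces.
Constraint 1 (V + W = X) on D(V)={2,3,4,5,6,8} D(W)={4,5,6,7,8} D(X)={3,4,5,6,8}: V {2,3,4,5,6,8}->{2,3,4}; W {4,5,6,7,8}->{4,5,6}; X {3,4,5,6,8}->{6,8}
Constraint 2 (X != V) on D(X)={6,8} D(V)={2,3,4}: no change
Constraint 3 (V + Z = X) on D(V)={2,3,4} D(Z)={2,3,4,5,6,8} D(X)={6,8}: Z {2,3,4,5,6,8}->{2,3,4,5,6}
Constraint 4 (Z != X) on D(Z)={2,3,4,5,6} D(X)={6,8}: no change
So after all 4 constraints: D(X) = {6,8}

Answer: {6,8}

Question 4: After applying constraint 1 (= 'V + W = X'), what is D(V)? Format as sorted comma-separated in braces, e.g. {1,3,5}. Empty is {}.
Constraint 1 (V + W = X) on D(V)={2,3,4,5,6,8} D(W)={4,5,6,7,8} D(X)={3,4,5,6,8}: V {2,3,4,5,6,8}->{2,3,4}; W {4,5,6,7,8}->{4,5,6}; X {3,4,5,6,8}->{6,8}
So after constraint 1: D(V) = {2,3,4}

Answer: {2,3,4}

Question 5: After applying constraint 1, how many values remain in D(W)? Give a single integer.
Answer: 3

Derivation:
Constraint 1 (V + W = X) on D(V)={2,3,4,5,6,8} D(W)={4,5,6,7,8} D(X)={3,4,5,6,8}: V {2,3,4,5,6,8}->{2,3,4}; W {4,5,6,7,8}->{4,5,6}; X {3,4,5,6,8}->{6,8}
So after constraint 1: D(W)={4,5,6}, size = 3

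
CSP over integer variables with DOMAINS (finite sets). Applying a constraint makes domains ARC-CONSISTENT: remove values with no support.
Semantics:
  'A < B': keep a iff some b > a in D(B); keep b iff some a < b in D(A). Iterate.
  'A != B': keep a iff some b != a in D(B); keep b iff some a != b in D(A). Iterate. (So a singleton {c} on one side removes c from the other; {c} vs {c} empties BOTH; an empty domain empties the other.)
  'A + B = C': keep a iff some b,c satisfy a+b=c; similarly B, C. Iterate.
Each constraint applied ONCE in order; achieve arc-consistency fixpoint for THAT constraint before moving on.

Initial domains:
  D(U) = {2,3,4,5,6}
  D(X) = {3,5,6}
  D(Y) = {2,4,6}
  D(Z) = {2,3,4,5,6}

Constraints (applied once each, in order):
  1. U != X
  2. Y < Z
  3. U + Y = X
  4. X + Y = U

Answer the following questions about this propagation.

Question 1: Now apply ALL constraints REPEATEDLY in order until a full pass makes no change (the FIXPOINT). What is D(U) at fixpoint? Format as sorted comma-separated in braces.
Answer: {}

Derivation:
pass 0 (initial): D(U)={2,3,4,5,6}
pass 1: U {2,3,4,5,6}->{}; X {3,5,6}->{}; Y {2,4,6}->{}; Z {2,3,4,5,6}->{3,4,5,6}
pass 2: Z {3,4,5,6}->{}
pass 3: no change
Fixpoint after 3 passes: D(U) = {}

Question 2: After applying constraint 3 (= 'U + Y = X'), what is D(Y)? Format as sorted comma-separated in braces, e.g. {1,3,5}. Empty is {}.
Constraint 1 (U != X) on D(U)={2,3,4,5,6} D(X)={3,5,6}: no change
Constraint 2 (Y < Z) on D(Y)={2,4,6} D(Z)={2,3,4,5,6}: Y {2,4,6}->{2,4}; Z {2,3,4,5,6}->{3,4,5,6}
Constraint 3 (U + Y = X) on D(U)={2,3,4,5,6} D(Y)={2,4} D(X)={3,5,6}: U {2,3,4,5,6}->{2,3,4}; X {3,5,6}->{5,6}
So after constraint 3: D(Y) = {2,4}

Answer: {2,4}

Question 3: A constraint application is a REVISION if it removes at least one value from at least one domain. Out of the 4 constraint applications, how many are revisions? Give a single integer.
Answer: 3

Derivation:
Constraint 1 (U != X) on D(U)={2,3,4,5,6} D(X)={3,5,6}: no change => not a revision
Constraint 2 (Y < Z) on D(Y)={2,4,6} D(Z)={2,3,4,5,6}: Y {2,4,6}->{2,4}; Z {2,3,4,5,6}->{3,4,5,6} => REVISION
Constraint 3 (U + Y = X) on D(U)={2,3,4,5,6} D(Y)={2,4} D(X)={3,5,6}: U {2,3,4,5,6}->{2,3,4}; X {3,5,6}->{5,6} => REVISION
Constraint 4 (X + Y = U) on D(X)={5,6} D(Y)={2,4} D(U)={2,3,4}: X {5,6}->{}; Y {2,4}->{}; U {2,3,4}->{} => REVISION
Total revisions = 3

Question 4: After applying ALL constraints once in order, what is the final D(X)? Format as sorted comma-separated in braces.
Answer: {}

Derivation:
Constraint 1 (U != X) on D(U)={2,3,4,5,6} D(X)={3,5,6}: no change
Constraint 2 (Y < Z) on D(Y)={2,4,6} D(Z)={2,3,4,5,6}: Y {2,4,6}->{2,4}; Z {2,3,4,5,6}->{3,4,5,6}
Constraint 3 (U + Y = X) on D(U)={2,3,4,5,6} D(Y)={2,4} D(X)={3,5,6}: U {2,3,4,5,6}->{2,3,4}; X {3,5,6}->{5,6}
Constraint 4 (X + Y = U) on D(X)={5,6} D(Y)={2,4} D(U)={2,3,4}: X {5,6}->{}; Y {2,4}->{}; U {2,3,4}->{}
So after all 4 constraints: D(X) = {}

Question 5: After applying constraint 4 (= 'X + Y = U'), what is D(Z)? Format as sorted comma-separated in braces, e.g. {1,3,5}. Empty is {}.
Answer: {3,4,5,6}

Derivation:
Constraint 1 (U != X) on D(U)={2,3,4,5,6} D(X)={3,5,6}: no change
Constraint 2 (Y < Z) on D(Y)={2,4,6} D(Z)={2,3,4,5,6}: Y {2,4,6}->{2,4}; Z {2,3,4,5,6}->{3,4,5,6}
Constraint 3 (U + Y = X) on D(U)={2,3,4,5,6} D(Y)={2,4} D(X)={3,5,6}: U {2,3,4,5,6}->{2,3,4}; X {3,5,6}->{5,6}
Constraint 4 (X + Y = U) on D(X)={5,6} D(Y)={2,4} D(U)={2,3,4}: X {5,6}->{}; Y {2,4}->{}; U {2,3,4}->{}
So after constraint 4: D(Z) = {3,4,5,6}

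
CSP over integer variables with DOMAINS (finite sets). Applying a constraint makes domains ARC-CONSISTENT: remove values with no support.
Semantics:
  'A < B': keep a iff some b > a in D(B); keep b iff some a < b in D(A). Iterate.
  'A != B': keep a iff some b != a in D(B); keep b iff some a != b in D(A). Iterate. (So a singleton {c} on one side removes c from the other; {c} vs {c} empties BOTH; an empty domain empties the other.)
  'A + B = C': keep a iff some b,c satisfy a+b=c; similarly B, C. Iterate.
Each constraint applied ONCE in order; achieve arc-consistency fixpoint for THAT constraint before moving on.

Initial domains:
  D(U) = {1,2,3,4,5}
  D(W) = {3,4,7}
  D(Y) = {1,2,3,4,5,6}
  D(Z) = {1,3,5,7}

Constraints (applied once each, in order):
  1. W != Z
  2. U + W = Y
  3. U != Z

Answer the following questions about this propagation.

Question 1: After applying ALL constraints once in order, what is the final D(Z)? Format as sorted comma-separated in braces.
Constraint 1 (W != Z) on D(W)={3,4,7} D(Z)={1,3,5,7}: no change
Constraint 2 (U + W = Y) on D(U)={1,2,3,4,5} D(W)={3,4,7} D(Y)={1,2,3,4,5,6}: U {1,2,3,4,5}->{1,2,3}; W {3,4,7}->{3,4}; Y {1,2,3,4,5,6}->{4,5,6}
Constraint 3 (U != Z) on D(U)={1,2,3} D(Z)={1,3,5,7}: no change
So after all 3 constraints: D(Z) = {1,3,5,7}

Answer: {1,3,5,7}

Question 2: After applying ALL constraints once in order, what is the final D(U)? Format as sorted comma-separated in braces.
Constraint 1 (W != Z) on D(W)={3,4,7} D(Z)={1,3,5,7}: no change
Constraint 2 (U + W = Y) on D(U)={1,2,3,4,5} D(W)={3,4,7} D(Y)={1,2,3,4,5,6}: U {1,2,3,4,5}->{1,2,3}; W {3,4,7}->{3,4}; Y {1,2,3,4,5,6}->{4,5,6}
Constraint 3 (U != Z) on D(U)={1,2,3} D(Z)={1,3,5,7}: no change
So after all 3 constraints: D(U) = {1,2,3}

Answer: {1,2,3}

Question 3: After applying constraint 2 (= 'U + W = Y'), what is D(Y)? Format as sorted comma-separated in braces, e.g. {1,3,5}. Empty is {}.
Constraint 1 (W != Z) on D(W)={3,4,7} D(Z)={1,3,5,7}: no change
Constraint 2 (U + W = Y) on D(U)={1,2,3,4,5} D(W)={3,4,7} D(Y)={1,2,3,4,5,6}: U {1,2,3,4,5}->{1,2,3}; W {3,4,7}->{3,4}; Y {1,2,3,4,5,6}->{4,5,6}
So after constraint 2: D(Y) = {4,5,6}

Answer: {4,5,6}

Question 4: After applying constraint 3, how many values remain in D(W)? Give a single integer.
Answer: 2

Derivation:
Constraint 1 (W != Z) on D(W)={3,4,7} D(Z)={1,3,5,7}: no change
Constraint 2 (U + W = Y) on D(U)={1,2,3,4,5} D(W)={3,4,7} D(Y)={1,2,3,4,5,6}: U {1,2,3,4,5}->{1,2,3}; W {3,4,7}->{3,4}; Y {1,2,3,4,5,6}->{4,5,6}
Constraint 3 (U != Z) on D(U)={1,2,3} D(Z)={1,3,5,7}: no change
So after constraint 3: D(W)={3,4}, size = 2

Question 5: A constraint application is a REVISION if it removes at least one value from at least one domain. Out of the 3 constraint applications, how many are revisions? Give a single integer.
Answer: 1

Derivation:
Constraint 1 (W != Z) on D(W)={3,4,7} D(Z)={1,3,5,7}: no change => not a revision
Constraint 2 (U + W = Y) on D(U)={1,2,3,4,5} D(W)={3,4,7} D(Y)={1,2,3,4,5,6}: U {1,2,3,4,5}->{1,2,3}; W {3,4,7}->{3,4}; Y {1,2,3,4,5,6}->{4,5,6} => REVISION
Constraint 3 (U != Z) on D(U)={1,2,3} D(Z)={1,3,5,7}: no change => not a revision
Total revisions = 1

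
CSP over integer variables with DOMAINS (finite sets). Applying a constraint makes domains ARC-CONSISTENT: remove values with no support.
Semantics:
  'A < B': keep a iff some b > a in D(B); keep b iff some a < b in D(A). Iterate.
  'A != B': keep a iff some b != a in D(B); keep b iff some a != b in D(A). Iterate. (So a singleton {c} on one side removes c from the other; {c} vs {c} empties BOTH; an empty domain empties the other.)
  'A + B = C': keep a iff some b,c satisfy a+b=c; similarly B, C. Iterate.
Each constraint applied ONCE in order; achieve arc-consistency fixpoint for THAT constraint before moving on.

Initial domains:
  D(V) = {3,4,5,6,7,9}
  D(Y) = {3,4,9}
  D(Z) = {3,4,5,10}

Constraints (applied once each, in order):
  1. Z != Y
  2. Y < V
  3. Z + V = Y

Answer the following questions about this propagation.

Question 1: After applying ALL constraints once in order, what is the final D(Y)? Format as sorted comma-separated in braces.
Constraint 1 (Z != Y) on D(Z)={3,4,5,10} D(Y)={3,4,9}: no change
Constraint 2 (Y < V) on D(Y)={3,4,9} D(V)={3,4,5,6,7,9}: Y {3,4,9}->{3,4}; V {3,4,5,6,7,9}->{4,5,6,7,9}
Constraint 3 (Z + V = Y) on D(Z)={3,4,5,10} D(V)={4,5,6,7,9} D(Y)={3,4}: Z {3,4,5,10}->{}; V {4,5,6,7,9}->{}; Y {3,4}->{}
So after all 3 constraints: D(Y) = {}

Answer: {}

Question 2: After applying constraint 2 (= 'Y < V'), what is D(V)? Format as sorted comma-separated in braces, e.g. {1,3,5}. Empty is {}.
Answer: {4,5,6,7,9}

Derivation:
Constraint 1 (Z != Y) on D(Z)={3,4,5,10} D(Y)={3,4,9}: no change
Constraint 2 (Y < V) on D(Y)={3,4,9} D(V)={3,4,5,6,7,9}: Y {3,4,9}->{3,4}; V {3,4,5,6,7,9}->{4,5,6,7,9}
So after constraint 2: D(V) = {4,5,6,7,9}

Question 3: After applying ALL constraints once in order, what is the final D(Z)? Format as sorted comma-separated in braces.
Answer: {}

Derivation:
Constraint 1 (Z != Y) on D(Z)={3,4,5,10} D(Y)={3,4,9}: no change
Constraint 2 (Y < V) on D(Y)={3,4,9} D(V)={3,4,5,6,7,9}: Y {3,4,9}->{3,4}; V {3,4,5,6,7,9}->{4,5,6,7,9}
Constraint 3 (Z + V = Y) on D(Z)={3,4,5,10} D(V)={4,5,6,7,9} D(Y)={3,4}: Z {3,4,5,10}->{}; V {4,5,6,7,9}->{}; Y {3,4}->{}
So after all 3 constraints: D(Z) = {}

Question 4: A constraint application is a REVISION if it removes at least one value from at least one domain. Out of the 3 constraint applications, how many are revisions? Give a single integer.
Constraint 1 (Z != Y) on D(Z)={3,4,5,10} D(Y)={3,4,9}: no change => not a revision
Constraint 2 (Y < V) on D(Y)={3,4,9} D(V)={3,4,5,6,7,9}: Y {3,4,9}->{3,4}; V {3,4,5,6,7,9}->{4,5,6,7,9} => REVISION
Constraint 3 (Z + V = Y) on D(Z)={3,4,5,10} D(V)={4,5,6,7,9} D(Y)={3,4}: Z {3,4,5,10}->{}; V {4,5,6,7,9}->{}; Y {3,4}->{} => REVISION
Total revisions = 2

Answer: 2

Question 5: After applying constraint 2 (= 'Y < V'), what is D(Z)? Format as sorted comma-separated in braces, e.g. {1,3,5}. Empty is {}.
Answer: {3,4,5,10}

Derivation:
Constraint 1 (Z != Y) on D(Z)={3,4,5,10} D(Y)={3,4,9}: no change
Constraint 2 (Y < V) on D(Y)={3,4,9} D(V)={3,4,5,6,7,9}: Y {3,4,9}->{3,4}; V {3,4,5,6,7,9}->{4,5,6,7,9}
So after constraint 2: D(Z) = {3,4,5,10}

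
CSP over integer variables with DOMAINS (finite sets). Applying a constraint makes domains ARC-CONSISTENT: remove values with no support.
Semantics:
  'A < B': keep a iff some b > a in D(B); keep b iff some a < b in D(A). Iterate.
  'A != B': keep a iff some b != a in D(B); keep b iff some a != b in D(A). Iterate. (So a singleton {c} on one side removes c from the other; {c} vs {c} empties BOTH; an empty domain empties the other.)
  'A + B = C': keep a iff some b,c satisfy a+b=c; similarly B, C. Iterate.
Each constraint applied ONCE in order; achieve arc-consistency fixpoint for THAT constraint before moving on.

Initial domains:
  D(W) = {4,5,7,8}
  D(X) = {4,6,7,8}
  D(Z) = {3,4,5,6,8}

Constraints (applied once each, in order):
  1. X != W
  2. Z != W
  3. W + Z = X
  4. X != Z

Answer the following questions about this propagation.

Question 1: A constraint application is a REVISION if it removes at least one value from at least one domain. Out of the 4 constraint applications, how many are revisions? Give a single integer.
Answer: 1

Derivation:
Constraint 1 (X != W) on D(X)={4,6,7,8} D(W)={4,5,7,8}: no change => not a revision
Constraint 2 (Z != W) on D(Z)={3,4,5,6,8} D(W)={4,5,7,8}: no change => not a revision
Constraint 3 (W + Z = X) on D(W)={4,5,7,8} D(Z)={3,4,5,6,8} D(X)={4,6,7,8}: W {4,5,7,8}->{4,5}; Z {3,4,5,6,8}->{3,4}; X {4,6,7,8}->{7,8} => REVISION
Constraint 4 (X != Z) on D(X)={7,8} D(Z)={3,4}: no change => not a revision
Total revisions = 1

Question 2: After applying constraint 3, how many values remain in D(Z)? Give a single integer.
Constraint 1 (X != W) on D(X)={4,6,7,8} D(W)={4,5,7,8}: no change
Constraint 2 (Z != W) on D(Z)={3,4,5,6,8} D(W)={4,5,7,8}: no change
Constraint 3 (W + Z = X) on D(W)={4,5,7,8} D(Z)={3,4,5,6,8} D(X)={4,6,7,8}: W {4,5,7,8}->{4,5}; Z {3,4,5,6,8}->{3,4}; X {4,6,7,8}->{7,8}
So after constraint 3: D(Z)={3,4}, size = 2

Answer: 2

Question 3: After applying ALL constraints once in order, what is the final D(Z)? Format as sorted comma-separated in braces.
Constraint 1 (X != W) on D(X)={4,6,7,8} D(W)={4,5,7,8}: no change
Constraint 2 (Z != W) on D(Z)={3,4,5,6,8} D(W)={4,5,7,8}: no change
Constraint 3 (W + Z = X) on D(W)={4,5,7,8} D(Z)={3,4,5,6,8} D(X)={4,6,7,8}: W {4,5,7,8}->{4,5}; Z {3,4,5,6,8}->{3,4}; X {4,6,7,8}->{7,8}
Constraint 4 (X != Z) on D(X)={7,8} D(Z)={3,4}: no change
So after all 4 constraints: D(Z) = {3,4}

Answer: {3,4}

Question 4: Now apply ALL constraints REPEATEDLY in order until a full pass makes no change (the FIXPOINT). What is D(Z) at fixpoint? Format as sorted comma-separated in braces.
pass 0 (initial): D(Z)={3,4,5,6,8}
pass 1: W {4,5,7,8}->{4,5}; X {4,6,7,8}->{7,8}; Z {3,4,5,6,8}->{3,4}
pass 2: no change
Fixpoint after 2 passes: D(Z) = {3,4}

Answer: {3,4}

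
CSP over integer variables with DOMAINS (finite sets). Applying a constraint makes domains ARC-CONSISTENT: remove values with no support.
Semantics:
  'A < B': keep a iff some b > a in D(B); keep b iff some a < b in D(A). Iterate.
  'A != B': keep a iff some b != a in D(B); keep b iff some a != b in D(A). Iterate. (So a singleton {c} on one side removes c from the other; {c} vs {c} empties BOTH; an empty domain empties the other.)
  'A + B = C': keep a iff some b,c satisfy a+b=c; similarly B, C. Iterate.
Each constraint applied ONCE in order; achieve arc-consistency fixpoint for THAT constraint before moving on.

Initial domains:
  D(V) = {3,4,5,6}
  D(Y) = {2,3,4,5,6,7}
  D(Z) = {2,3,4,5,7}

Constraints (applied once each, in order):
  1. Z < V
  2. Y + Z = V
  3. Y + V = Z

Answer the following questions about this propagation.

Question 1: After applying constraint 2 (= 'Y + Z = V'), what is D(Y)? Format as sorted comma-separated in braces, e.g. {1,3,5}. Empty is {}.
Answer: {2,3,4}

Derivation:
Constraint 1 (Z < V) on D(Z)={2,3,4,5,7} D(V)={3,4,5,6}: Z {2,3,4,5,7}->{2,3,4,5}
Constraint 2 (Y + Z = V) on D(Y)={2,3,4,5,6,7} D(Z)={2,3,4,5} D(V)={3,4,5,6}: Y {2,3,4,5,6,7}->{2,3,4}; Z {2,3,4,5}->{2,3,4}; V {3,4,5,6}->{4,5,6}
So after constraint 2: D(Y) = {2,3,4}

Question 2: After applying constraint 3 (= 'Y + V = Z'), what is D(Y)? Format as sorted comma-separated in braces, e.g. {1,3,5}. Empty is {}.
Answer: {}

Derivation:
Constraint 1 (Z < V) on D(Z)={2,3,4,5,7} D(V)={3,4,5,6}: Z {2,3,4,5,7}->{2,3,4,5}
Constraint 2 (Y + Z = V) on D(Y)={2,3,4,5,6,7} D(Z)={2,3,4,5} D(V)={3,4,5,6}: Y {2,3,4,5,6,7}->{2,3,4}; Z {2,3,4,5}->{2,3,4}; V {3,4,5,6}->{4,5,6}
Constraint 3 (Y + V = Z) on D(Y)={2,3,4} D(V)={4,5,6} D(Z)={2,3,4}: Y {2,3,4}->{}; V {4,5,6}->{}; Z {2,3,4}->{}
So after constraint 3: D(Y) = {}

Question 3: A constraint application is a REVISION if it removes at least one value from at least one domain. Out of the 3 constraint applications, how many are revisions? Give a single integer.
Constraint 1 (Z < V) on D(Z)={2,3,4,5,7} D(V)={3,4,5,6}: Z {2,3,4,5,7}->{2,3,4,5} => REVISION
Constraint 2 (Y + Z = V) on D(Y)={2,3,4,5,6,7} D(Z)={2,3,4,5} D(V)={3,4,5,6}: Y {2,3,4,5,6,7}->{2,3,4}; Z {2,3,4,5}->{2,3,4}; V {3,4,5,6}->{4,5,6} => REVISION
Constraint 3 (Y + V = Z) on D(Y)={2,3,4} D(V)={4,5,6} D(Z)={2,3,4}: Y {2,3,4}->{}; V {4,5,6}->{}; Z {2,3,4}->{} => REVISION
Total revisions = 3

Answer: 3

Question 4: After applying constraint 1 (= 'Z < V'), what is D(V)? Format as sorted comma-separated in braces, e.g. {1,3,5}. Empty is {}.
Constraint 1 (Z < V) on D(Z)={2,3,4,5,7} D(V)={3,4,5,6}: Z {2,3,4,5,7}->{2,3,4,5}
So after constraint 1: D(V) = {3,4,5,6}

Answer: {3,4,5,6}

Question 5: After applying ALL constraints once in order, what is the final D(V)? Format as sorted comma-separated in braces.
Constraint 1 (Z < V) on D(Z)={2,3,4,5,7} D(V)={3,4,5,6}: Z {2,3,4,5,7}->{2,3,4,5}
Constraint 2 (Y + Z = V) on D(Y)={2,3,4,5,6,7} D(Z)={2,3,4,5} D(V)={3,4,5,6}: Y {2,3,4,5,6,7}->{2,3,4}; Z {2,3,4,5}->{2,3,4}; V {3,4,5,6}->{4,5,6}
Constraint 3 (Y + V = Z) on D(Y)={2,3,4} D(V)={4,5,6} D(Z)={2,3,4}: Y {2,3,4}->{}; V {4,5,6}->{}; Z {2,3,4}->{}
So after all 3 constraints: D(V) = {}

Answer: {}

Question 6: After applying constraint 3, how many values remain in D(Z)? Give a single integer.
Constraint 1 (Z < V) on D(Z)={2,3,4,5,7} D(V)={3,4,5,6}: Z {2,3,4,5,7}->{2,3,4,5}
Constraint 2 (Y + Z = V) on D(Y)={2,3,4,5,6,7} D(Z)={2,3,4,5} D(V)={3,4,5,6}: Y {2,3,4,5,6,7}->{2,3,4}; Z {2,3,4,5}->{2,3,4}; V {3,4,5,6}->{4,5,6}
Constraint 3 (Y + V = Z) on D(Y)={2,3,4} D(V)={4,5,6} D(Z)={2,3,4}: Y {2,3,4}->{}; V {4,5,6}->{}; Z {2,3,4}->{}
So after constraint 3: D(Z)={}, size = 0

Answer: 0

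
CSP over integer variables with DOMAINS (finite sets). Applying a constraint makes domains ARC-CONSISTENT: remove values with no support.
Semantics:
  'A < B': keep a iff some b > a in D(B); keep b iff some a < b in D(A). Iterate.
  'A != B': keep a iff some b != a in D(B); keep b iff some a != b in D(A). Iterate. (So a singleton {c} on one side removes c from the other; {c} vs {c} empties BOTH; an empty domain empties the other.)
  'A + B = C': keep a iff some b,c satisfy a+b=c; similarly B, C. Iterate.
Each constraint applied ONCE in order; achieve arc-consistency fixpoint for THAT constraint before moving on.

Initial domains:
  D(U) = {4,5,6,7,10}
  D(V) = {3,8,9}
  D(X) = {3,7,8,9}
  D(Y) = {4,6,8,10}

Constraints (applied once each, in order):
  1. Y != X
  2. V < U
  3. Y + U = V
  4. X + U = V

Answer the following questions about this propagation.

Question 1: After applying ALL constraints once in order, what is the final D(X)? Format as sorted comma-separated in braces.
Answer: {3}

Derivation:
Constraint 1 (Y != X) on D(Y)={4,6,8,10} D(X)={3,7,8,9}: no change
Constraint 2 (V < U) on D(V)={3,8,9} D(U)={4,5,6,7,10}: no change
Constraint 3 (Y + U = V) on D(Y)={4,6,8,10} D(U)={4,5,6,7,10} D(V)={3,8,9}: Y {4,6,8,10}->{4}; U {4,5,6,7,10}->{4,5}; V {3,8,9}->{8,9}
Constraint 4 (X + U = V) on D(X)={3,7,8,9} D(U)={4,5} D(V)={8,9}: X {3,7,8,9}->{3}; U {4,5}->{5}; V {8,9}->{8}
So after all 4 constraints: D(X) = {3}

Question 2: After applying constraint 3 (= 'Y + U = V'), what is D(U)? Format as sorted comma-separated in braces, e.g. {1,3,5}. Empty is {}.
Answer: {4,5}

Derivation:
Constraint 1 (Y != X) on D(Y)={4,6,8,10} D(X)={3,7,8,9}: no change
Constraint 2 (V < U) on D(V)={3,8,9} D(U)={4,5,6,7,10}: no change
Constraint 3 (Y + U = V) on D(Y)={4,6,8,10} D(U)={4,5,6,7,10} D(V)={3,8,9}: Y {4,6,8,10}->{4}; U {4,5,6,7,10}->{4,5}; V {3,8,9}->{8,9}
So after constraint 3: D(U) = {4,5}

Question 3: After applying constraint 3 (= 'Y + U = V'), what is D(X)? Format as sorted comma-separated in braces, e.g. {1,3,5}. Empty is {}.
Constraint 1 (Y != X) on D(Y)={4,6,8,10} D(X)={3,7,8,9}: no change
Constraint 2 (V < U) on D(V)={3,8,9} D(U)={4,5,6,7,10}: no change
Constraint 3 (Y + U = V) on D(Y)={4,6,8,10} D(U)={4,5,6,7,10} D(V)={3,8,9}: Y {4,6,8,10}->{4}; U {4,5,6,7,10}->{4,5}; V {3,8,9}->{8,9}
So after constraint 3: D(X) = {3,7,8,9}

Answer: {3,7,8,9}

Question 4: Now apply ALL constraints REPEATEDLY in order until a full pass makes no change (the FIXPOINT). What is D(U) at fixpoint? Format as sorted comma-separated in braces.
pass 0 (initial): D(U)={4,5,6,7,10}
pass 1: U {4,5,6,7,10}->{5}; V {3,8,9}->{8}; X {3,7,8,9}->{3}; Y {4,6,8,10}->{4}
pass 2: U {5}->{}; V {8}->{}; X {3}->{}; Y {4}->{}
pass 3: no change
Fixpoint after 3 passes: D(U) = {}

Answer: {}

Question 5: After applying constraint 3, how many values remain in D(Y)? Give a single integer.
Constraint 1 (Y != X) on D(Y)={4,6,8,10} D(X)={3,7,8,9}: no change
Constraint 2 (V < U) on D(V)={3,8,9} D(U)={4,5,6,7,10}: no change
Constraint 3 (Y + U = V) on D(Y)={4,6,8,10} D(U)={4,5,6,7,10} D(V)={3,8,9}: Y {4,6,8,10}->{4}; U {4,5,6,7,10}->{4,5}; V {3,8,9}->{8,9}
So after constraint 3: D(Y)={4}, size = 1

Answer: 1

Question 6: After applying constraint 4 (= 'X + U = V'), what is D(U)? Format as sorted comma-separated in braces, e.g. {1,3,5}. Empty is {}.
Constraint 1 (Y != X) on D(Y)={4,6,8,10} D(X)={3,7,8,9}: no change
Constraint 2 (V < U) on D(V)={3,8,9} D(U)={4,5,6,7,10}: no change
Constraint 3 (Y + U = V) on D(Y)={4,6,8,10} D(U)={4,5,6,7,10} D(V)={3,8,9}: Y {4,6,8,10}->{4}; U {4,5,6,7,10}->{4,5}; V {3,8,9}->{8,9}
Constraint 4 (X + U = V) on D(X)={3,7,8,9} D(U)={4,5} D(V)={8,9}: X {3,7,8,9}->{3}; U {4,5}->{5}; V {8,9}->{8}
So after constraint 4: D(U) = {5}

Answer: {5}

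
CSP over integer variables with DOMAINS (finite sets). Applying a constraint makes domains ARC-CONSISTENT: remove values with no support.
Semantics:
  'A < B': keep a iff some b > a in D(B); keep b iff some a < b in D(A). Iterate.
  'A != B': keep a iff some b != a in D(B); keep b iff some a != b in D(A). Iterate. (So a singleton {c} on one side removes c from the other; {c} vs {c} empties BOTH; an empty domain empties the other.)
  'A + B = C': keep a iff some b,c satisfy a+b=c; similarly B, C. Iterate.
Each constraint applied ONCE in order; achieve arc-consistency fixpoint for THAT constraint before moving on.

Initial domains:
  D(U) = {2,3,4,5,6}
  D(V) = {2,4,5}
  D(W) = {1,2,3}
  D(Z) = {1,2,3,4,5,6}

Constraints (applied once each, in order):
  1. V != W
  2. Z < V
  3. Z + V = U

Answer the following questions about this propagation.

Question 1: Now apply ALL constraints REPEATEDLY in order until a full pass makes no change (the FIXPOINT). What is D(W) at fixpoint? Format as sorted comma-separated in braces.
pass 0 (initial): D(W)={1,2,3}
pass 1: U {2,3,4,5,6}->{3,4,5,6}; Z {1,2,3,4,5,6}->{1,2,3,4}
pass 2: no change
Fixpoint after 2 passes: D(W) = {1,2,3}

Answer: {1,2,3}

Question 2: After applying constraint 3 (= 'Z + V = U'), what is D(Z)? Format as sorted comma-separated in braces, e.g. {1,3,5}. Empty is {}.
Answer: {1,2,3,4}

Derivation:
Constraint 1 (V != W) on D(V)={2,4,5} D(W)={1,2,3}: no change
Constraint 2 (Z < V) on D(Z)={1,2,3,4,5,6} D(V)={2,4,5}: Z {1,2,3,4,5,6}->{1,2,3,4}
Constraint 3 (Z + V = U) on D(Z)={1,2,3,4} D(V)={2,4,5} D(U)={2,3,4,5,6}: U {2,3,4,5,6}->{3,4,5,6}
So after constraint 3: D(Z) = {1,2,3,4}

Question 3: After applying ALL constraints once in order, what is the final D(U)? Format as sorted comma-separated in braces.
Constraint 1 (V != W) on D(V)={2,4,5} D(W)={1,2,3}: no change
Constraint 2 (Z < V) on D(Z)={1,2,3,4,5,6} D(V)={2,4,5}: Z {1,2,3,4,5,6}->{1,2,3,4}
Constraint 3 (Z + V = U) on D(Z)={1,2,3,4} D(V)={2,4,5} D(U)={2,3,4,5,6}: U {2,3,4,5,6}->{3,4,5,6}
So after all 3 constraints: D(U) = {3,4,5,6}

Answer: {3,4,5,6}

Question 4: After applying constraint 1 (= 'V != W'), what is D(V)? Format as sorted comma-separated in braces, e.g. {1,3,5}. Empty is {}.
Constraint 1 (V != W) on D(V)={2,4,5} D(W)={1,2,3}: no change
So after constraint 1: D(V) = {2,4,5}

Answer: {2,4,5}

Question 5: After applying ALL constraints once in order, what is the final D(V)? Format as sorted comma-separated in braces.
Constraint 1 (V != W) on D(V)={2,4,5} D(W)={1,2,3}: no change
Constraint 2 (Z < V) on D(Z)={1,2,3,4,5,6} D(V)={2,4,5}: Z {1,2,3,4,5,6}->{1,2,3,4}
Constraint 3 (Z + V = U) on D(Z)={1,2,3,4} D(V)={2,4,5} D(U)={2,3,4,5,6}: U {2,3,4,5,6}->{3,4,5,6}
So after all 3 constraints: D(V) = {2,4,5}

Answer: {2,4,5}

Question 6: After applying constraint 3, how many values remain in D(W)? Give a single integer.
Answer: 3

Derivation:
Constraint 1 (V != W) on D(V)={2,4,5} D(W)={1,2,3}: no change
Constraint 2 (Z < V) on D(Z)={1,2,3,4,5,6} D(V)={2,4,5}: Z {1,2,3,4,5,6}->{1,2,3,4}
Constraint 3 (Z + V = U) on D(Z)={1,2,3,4} D(V)={2,4,5} D(U)={2,3,4,5,6}: U {2,3,4,5,6}->{3,4,5,6}
So after constraint 3: D(W)={1,2,3}, size = 3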